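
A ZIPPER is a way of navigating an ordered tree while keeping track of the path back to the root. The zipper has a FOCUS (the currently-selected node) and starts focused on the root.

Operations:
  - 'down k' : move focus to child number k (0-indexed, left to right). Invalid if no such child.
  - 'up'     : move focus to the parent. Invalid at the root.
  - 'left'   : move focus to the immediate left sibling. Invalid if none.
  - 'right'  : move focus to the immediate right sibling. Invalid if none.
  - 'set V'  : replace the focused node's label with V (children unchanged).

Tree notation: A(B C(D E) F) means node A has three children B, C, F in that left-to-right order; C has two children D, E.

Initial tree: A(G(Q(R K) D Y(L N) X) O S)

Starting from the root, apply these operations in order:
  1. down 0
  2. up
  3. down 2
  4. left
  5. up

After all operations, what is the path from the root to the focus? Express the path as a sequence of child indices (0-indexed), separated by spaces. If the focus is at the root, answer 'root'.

Answer: root

Derivation:
Step 1 (down 0): focus=G path=0 depth=1 children=['Q', 'D', 'Y', 'X'] left=[] right=['O', 'S'] parent=A
Step 2 (up): focus=A path=root depth=0 children=['G', 'O', 'S'] (at root)
Step 3 (down 2): focus=S path=2 depth=1 children=[] left=['G', 'O'] right=[] parent=A
Step 4 (left): focus=O path=1 depth=1 children=[] left=['G'] right=['S'] parent=A
Step 5 (up): focus=A path=root depth=0 children=['G', 'O', 'S'] (at root)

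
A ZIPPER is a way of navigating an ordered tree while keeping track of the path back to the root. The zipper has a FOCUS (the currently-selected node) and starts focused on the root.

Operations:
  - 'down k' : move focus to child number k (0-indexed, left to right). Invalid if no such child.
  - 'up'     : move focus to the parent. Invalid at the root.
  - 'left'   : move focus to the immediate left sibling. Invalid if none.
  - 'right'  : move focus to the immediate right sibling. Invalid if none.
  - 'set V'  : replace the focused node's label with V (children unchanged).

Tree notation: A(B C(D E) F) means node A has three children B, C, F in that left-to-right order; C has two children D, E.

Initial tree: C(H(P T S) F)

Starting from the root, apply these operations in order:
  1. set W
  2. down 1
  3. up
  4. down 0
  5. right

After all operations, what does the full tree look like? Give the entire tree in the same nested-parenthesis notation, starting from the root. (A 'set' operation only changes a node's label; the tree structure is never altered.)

Step 1 (set W): focus=W path=root depth=0 children=['H', 'F'] (at root)
Step 2 (down 1): focus=F path=1 depth=1 children=[] left=['H'] right=[] parent=W
Step 3 (up): focus=W path=root depth=0 children=['H', 'F'] (at root)
Step 4 (down 0): focus=H path=0 depth=1 children=['P', 'T', 'S'] left=[] right=['F'] parent=W
Step 5 (right): focus=F path=1 depth=1 children=[] left=['H'] right=[] parent=W

Answer: W(H(P T S) F)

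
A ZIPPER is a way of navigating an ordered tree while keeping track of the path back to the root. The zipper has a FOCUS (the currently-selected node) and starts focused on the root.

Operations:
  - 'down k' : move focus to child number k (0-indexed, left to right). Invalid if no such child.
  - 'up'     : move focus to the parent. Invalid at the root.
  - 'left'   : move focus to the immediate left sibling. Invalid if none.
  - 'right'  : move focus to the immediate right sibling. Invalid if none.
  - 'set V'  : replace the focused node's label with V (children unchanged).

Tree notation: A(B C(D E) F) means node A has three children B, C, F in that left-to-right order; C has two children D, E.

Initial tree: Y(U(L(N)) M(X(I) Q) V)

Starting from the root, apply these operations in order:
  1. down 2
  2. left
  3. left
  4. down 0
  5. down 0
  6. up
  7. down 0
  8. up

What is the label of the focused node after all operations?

Answer: L

Derivation:
Step 1 (down 2): focus=V path=2 depth=1 children=[] left=['U', 'M'] right=[] parent=Y
Step 2 (left): focus=M path=1 depth=1 children=['X', 'Q'] left=['U'] right=['V'] parent=Y
Step 3 (left): focus=U path=0 depth=1 children=['L'] left=[] right=['M', 'V'] parent=Y
Step 4 (down 0): focus=L path=0/0 depth=2 children=['N'] left=[] right=[] parent=U
Step 5 (down 0): focus=N path=0/0/0 depth=3 children=[] left=[] right=[] parent=L
Step 6 (up): focus=L path=0/0 depth=2 children=['N'] left=[] right=[] parent=U
Step 7 (down 0): focus=N path=0/0/0 depth=3 children=[] left=[] right=[] parent=L
Step 8 (up): focus=L path=0/0 depth=2 children=['N'] left=[] right=[] parent=U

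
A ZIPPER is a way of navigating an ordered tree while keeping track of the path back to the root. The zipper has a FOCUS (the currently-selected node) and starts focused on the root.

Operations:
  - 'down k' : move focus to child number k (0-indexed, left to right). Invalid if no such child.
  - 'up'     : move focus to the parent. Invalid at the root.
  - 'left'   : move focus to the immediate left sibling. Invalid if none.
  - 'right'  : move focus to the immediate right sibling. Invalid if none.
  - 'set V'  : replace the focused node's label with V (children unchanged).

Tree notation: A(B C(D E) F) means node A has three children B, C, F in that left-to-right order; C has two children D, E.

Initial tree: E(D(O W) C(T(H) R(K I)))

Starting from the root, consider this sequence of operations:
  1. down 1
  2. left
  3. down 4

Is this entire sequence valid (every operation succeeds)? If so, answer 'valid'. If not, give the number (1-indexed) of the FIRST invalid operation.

Answer: 3

Derivation:
Step 1 (down 1): focus=C path=1 depth=1 children=['T', 'R'] left=['D'] right=[] parent=E
Step 2 (left): focus=D path=0 depth=1 children=['O', 'W'] left=[] right=['C'] parent=E
Step 3 (down 4): INVALID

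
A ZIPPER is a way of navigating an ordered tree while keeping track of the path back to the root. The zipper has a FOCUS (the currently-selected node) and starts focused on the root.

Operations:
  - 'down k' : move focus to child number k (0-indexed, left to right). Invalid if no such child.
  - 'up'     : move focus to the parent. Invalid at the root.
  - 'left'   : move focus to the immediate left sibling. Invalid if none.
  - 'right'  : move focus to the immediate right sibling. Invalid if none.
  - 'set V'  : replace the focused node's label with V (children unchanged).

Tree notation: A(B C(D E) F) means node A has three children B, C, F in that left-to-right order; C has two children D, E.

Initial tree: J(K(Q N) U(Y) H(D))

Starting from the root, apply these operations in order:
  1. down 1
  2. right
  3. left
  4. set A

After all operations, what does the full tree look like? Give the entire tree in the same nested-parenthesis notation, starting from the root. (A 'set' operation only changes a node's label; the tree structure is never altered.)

Step 1 (down 1): focus=U path=1 depth=1 children=['Y'] left=['K'] right=['H'] parent=J
Step 2 (right): focus=H path=2 depth=1 children=['D'] left=['K', 'U'] right=[] parent=J
Step 3 (left): focus=U path=1 depth=1 children=['Y'] left=['K'] right=['H'] parent=J
Step 4 (set A): focus=A path=1 depth=1 children=['Y'] left=['K'] right=['H'] parent=J

Answer: J(K(Q N) A(Y) H(D))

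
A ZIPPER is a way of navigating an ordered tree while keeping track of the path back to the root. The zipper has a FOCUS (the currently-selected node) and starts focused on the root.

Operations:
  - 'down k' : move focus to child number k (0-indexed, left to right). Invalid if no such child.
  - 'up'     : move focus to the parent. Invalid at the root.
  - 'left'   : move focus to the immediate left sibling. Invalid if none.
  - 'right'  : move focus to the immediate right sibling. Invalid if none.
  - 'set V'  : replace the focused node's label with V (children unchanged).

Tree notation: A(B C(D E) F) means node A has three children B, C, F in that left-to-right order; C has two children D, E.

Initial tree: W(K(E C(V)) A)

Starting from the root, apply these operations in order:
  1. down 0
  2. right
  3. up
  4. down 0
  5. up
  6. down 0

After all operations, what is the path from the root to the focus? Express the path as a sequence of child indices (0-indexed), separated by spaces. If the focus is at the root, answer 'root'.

Answer: 0

Derivation:
Step 1 (down 0): focus=K path=0 depth=1 children=['E', 'C'] left=[] right=['A'] parent=W
Step 2 (right): focus=A path=1 depth=1 children=[] left=['K'] right=[] parent=W
Step 3 (up): focus=W path=root depth=0 children=['K', 'A'] (at root)
Step 4 (down 0): focus=K path=0 depth=1 children=['E', 'C'] left=[] right=['A'] parent=W
Step 5 (up): focus=W path=root depth=0 children=['K', 'A'] (at root)
Step 6 (down 0): focus=K path=0 depth=1 children=['E', 'C'] left=[] right=['A'] parent=W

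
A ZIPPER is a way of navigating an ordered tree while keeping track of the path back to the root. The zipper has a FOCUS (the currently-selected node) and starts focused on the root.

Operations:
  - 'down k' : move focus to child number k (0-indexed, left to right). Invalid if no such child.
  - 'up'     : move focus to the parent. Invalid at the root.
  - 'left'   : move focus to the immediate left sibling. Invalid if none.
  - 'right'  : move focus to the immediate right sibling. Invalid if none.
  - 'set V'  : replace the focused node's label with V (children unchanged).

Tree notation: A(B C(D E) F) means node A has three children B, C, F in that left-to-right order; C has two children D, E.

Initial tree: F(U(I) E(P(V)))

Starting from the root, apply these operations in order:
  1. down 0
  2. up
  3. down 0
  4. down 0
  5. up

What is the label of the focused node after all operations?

Answer: U

Derivation:
Step 1 (down 0): focus=U path=0 depth=1 children=['I'] left=[] right=['E'] parent=F
Step 2 (up): focus=F path=root depth=0 children=['U', 'E'] (at root)
Step 3 (down 0): focus=U path=0 depth=1 children=['I'] left=[] right=['E'] parent=F
Step 4 (down 0): focus=I path=0/0 depth=2 children=[] left=[] right=[] parent=U
Step 5 (up): focus=U path=0 depth=1 children=['I'] left=[] right=['E'] parent=F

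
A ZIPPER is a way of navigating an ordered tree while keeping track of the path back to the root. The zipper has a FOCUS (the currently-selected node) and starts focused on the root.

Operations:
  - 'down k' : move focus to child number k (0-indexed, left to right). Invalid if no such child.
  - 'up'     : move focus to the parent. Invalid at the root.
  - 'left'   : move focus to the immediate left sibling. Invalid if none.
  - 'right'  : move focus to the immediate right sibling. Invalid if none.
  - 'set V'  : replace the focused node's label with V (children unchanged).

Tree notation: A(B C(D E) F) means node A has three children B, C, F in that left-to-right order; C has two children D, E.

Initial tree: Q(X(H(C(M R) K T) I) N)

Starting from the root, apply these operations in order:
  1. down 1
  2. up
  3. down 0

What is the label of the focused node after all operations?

Step 1 (down 1): focus=N path=1 depth=1 children=[] left=['X'] right=[] parent=Q
Step 2 (up): focus=Q path=root depth=0 children=['X', 'N'] (at root)
Step 3 (down 0): focus=X path=0 depth=1 children=['H', 'I'] left=[] right=['N'] parent=Q

Answer: X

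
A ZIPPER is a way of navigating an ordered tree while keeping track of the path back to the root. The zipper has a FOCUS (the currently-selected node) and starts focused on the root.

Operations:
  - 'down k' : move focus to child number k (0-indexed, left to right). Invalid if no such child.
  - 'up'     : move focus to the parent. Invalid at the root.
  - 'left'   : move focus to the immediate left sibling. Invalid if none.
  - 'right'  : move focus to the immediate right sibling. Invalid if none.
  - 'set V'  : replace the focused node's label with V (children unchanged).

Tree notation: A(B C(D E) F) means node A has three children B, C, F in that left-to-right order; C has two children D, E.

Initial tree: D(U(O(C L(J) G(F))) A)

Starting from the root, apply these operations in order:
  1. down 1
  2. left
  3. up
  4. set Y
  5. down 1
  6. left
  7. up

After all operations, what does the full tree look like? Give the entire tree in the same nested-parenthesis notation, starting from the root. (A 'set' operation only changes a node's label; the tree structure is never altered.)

Answer: Y(U(O(C L(J) G(F))) A)

Derivation:
Step 1 (down 1): focus=A path=1 depth=1 children=[] left=['U'] right=[] parent=D
Step 2 (left): focus=U path=0 depth=1 children=['O'] left=[] right=['A'] parent=D
Step 3 (up): focus=D path=root depth=0 children=['U', 'A'] (at root)
Step 4 (set Y): focus=Y path=root depth=0 children=['U', 'A'] (at root)
Step 5 (down 1): focus=A path=1 depth=1 children=[] left=['U'] right=[] parent=Y
Step 6 (left): focus=U path=0 depth=1 children=['O'] left=[] right=['A'] parent=Y
Step 7 (up): focus=Y path=root depth=0 children=['U', 'A'] (at root)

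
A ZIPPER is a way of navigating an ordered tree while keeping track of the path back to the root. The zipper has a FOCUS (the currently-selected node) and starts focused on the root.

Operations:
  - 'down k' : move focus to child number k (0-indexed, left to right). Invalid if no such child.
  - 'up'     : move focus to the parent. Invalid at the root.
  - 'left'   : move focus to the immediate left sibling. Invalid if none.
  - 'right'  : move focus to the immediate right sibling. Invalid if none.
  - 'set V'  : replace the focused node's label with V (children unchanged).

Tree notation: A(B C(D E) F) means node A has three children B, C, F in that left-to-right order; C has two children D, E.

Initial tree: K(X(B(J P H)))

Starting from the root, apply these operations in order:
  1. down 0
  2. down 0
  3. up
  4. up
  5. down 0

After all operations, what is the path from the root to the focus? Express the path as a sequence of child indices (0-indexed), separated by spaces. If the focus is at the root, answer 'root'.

Step 1 (down 0): focus=X path=0 depth=1 children=['B'] left=[] right=[] parent=K
Step 2 (down 0): focus=B path=0/0 depth=2 children=['J', 'P', 'H'] left=[] right=[] parent=X
Step 3 (up): focus=X path=0 depth=1 children=['B'] left=[] right=[] parent=K
Step 4 (up): focus=K path=root depth=0 children=['X'] (at root)
Step 5 (down 0): focus=X path=0 depth=1 children=['B'] left=[] right=[] parent=K

Answer: 0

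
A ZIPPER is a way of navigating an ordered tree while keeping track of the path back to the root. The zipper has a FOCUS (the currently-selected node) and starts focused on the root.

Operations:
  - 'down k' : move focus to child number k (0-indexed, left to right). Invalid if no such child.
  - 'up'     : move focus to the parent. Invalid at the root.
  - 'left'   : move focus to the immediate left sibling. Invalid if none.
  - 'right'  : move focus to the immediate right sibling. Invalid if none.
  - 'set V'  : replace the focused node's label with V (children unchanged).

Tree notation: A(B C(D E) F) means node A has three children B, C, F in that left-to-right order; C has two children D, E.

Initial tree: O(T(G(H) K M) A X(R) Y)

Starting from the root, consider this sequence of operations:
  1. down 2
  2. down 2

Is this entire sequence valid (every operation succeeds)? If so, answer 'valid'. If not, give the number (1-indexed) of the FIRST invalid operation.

Answer: 2

Derivation:
Step 1 (down 2): focus=X path=2 depth=1 children=['R'] left=['T', 'A'] right=['Y'] parent=O
Step 2 (down 2): INVALID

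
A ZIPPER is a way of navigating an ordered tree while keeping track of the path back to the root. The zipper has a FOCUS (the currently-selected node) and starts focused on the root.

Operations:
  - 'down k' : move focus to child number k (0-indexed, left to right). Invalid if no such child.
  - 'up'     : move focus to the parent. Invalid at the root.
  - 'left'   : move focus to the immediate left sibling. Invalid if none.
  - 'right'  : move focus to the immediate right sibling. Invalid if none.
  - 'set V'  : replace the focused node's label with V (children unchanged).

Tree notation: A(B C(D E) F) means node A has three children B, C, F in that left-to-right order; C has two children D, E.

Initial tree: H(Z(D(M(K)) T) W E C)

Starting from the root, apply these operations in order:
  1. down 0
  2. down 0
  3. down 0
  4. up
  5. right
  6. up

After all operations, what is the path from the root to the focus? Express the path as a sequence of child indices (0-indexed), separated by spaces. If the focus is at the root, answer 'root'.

Step 1 (down 0): focus=Z path=0 depth=1 children=['D', 'T'] left=[] right=['W', 'E', 'C'] parent=H
Step 2 (down 0): focus=D path=0/0 depth=2 children=['M'] left=[] right=['T'] parent=Z
Step 3 (down 0): focus=M path=0/0/0 depth=3 children=['K'] left=[] right=[] parent=D
Step 4 (up): focus=D path=0/0 depth=2 children=['M'] left=[] right=['T'] parent=Z
Step 5 (right): focus=T path=0/1 depth=2 children=[] left=['D'] right=[] parent=Z
Step 6 (up): focus=Z path=0 depth=1 children=['D', 'T'] left=[] right=['W', 'E', 'C'] parent=H

Answer: 0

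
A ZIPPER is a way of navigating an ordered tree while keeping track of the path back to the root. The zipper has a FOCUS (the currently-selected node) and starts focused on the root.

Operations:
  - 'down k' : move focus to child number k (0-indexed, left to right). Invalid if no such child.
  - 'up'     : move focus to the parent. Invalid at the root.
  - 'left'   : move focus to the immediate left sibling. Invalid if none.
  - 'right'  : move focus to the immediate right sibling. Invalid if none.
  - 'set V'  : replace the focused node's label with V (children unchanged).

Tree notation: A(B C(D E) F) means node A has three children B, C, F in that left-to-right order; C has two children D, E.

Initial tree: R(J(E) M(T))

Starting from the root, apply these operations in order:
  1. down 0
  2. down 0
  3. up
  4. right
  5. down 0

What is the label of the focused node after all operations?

Step 1 (down 0): focus=J path=0 depth=1 children=['E'] left=[] right=['M'] parent=R
Step 2 (down 0): focus=E path=0/0 depth=2 children=[] left=[] right=[] parent=J
Step 3 (up): focus=J path=0 depth=1 children=['E'] left=[] right=['M'] parent=R
Step 4 (right): focus=M path=1 depth=1 children=['T'] left=['J'] right=[] parent=R
Step 5 (down 0): focus=T path=1/0 depth=2 children=[] left=[] right=[] parent=M

Answer: T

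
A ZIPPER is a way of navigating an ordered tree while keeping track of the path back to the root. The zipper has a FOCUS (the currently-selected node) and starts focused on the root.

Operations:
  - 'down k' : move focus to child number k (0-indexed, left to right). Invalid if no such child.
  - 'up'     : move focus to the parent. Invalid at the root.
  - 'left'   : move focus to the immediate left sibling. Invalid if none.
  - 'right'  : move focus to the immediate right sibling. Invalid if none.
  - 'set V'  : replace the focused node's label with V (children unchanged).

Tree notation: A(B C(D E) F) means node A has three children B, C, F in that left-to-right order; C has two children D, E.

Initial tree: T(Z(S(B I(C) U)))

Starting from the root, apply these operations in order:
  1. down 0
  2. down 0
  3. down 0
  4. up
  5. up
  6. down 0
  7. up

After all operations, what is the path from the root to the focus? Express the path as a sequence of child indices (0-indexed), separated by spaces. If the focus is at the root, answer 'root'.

Answer: 0

Derivation:
Step 1 (down 0): focus=Z path=0 depth=1 children=['S'] left=[] right=[] parent=T
Step 2 (down 0): focus=S path=0/0 depth=2 children=['B', 'I', 'U'] left=[] right=[] parent=Z
Step 3 (down 0): focus=B path=0/0/0 depth=3 children=[] left=[] right=['I', 'U'] parent=S
Step 4 (up): focus=S path=0/0 depth=2 children=['B', 'I', 'U'] left=[] right=[] parent=Z
Step 5 (up): focus=Z path=0 depth=1 children=['S'] left=[] right=[] parent=T
Step 6 (down 0): focus=S path=0/0 depth=2 children=['B', 'I', 'U'] left=[] right=[] parent=Z
Step 7 (up): focus=Z path=0 depth=1 children=['S'] left=[] right=[] parent=T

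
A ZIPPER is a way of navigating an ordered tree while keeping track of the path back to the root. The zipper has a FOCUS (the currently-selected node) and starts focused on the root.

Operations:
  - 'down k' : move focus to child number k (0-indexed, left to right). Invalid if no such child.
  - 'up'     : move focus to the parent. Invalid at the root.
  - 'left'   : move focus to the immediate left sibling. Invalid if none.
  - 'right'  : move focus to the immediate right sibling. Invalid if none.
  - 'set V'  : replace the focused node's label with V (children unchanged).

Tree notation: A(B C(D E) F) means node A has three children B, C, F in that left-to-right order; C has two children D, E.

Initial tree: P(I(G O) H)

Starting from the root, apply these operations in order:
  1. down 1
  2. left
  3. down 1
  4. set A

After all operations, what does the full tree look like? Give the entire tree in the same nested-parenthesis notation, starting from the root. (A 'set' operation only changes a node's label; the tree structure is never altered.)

Step 1 (down 1): focus=H path=1 depth=1 children=[] left=['I'] right=[] parent=P
Step 2 (left): focus=I path=0 depth=1 children=['G', 'O'] left=[] right=['H'] parent=P
Step 3 (down 1): focus=O path=0/1 depth=2 children=[] left=['G'] right=[] parent=I
Step 4 (set A): focus=A path=0/1 depth=2 children=[] left=['G'] right=[] parent=I

Answer: P(I(G A) H)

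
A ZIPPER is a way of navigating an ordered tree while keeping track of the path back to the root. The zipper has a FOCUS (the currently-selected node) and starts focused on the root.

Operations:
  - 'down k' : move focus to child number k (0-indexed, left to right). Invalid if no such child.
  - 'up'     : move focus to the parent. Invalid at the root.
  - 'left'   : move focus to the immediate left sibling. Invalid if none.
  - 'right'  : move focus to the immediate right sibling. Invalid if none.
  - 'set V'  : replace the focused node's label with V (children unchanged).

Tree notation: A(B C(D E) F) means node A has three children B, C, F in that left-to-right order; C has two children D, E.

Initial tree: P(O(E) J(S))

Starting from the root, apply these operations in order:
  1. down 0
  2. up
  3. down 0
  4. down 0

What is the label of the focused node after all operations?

Step 1 (down 0): focus=O path=0 depth=1 children=['E'] left=[] right=['J'] parent=P
Step 2 (up): focus=P path=root depth=0 children=['O', 'J'] (at root)
Step 3 (down 0): focus=O path=0 depth=1 children=['E'] left=[] right=['J'] parent=P
Step 4 (down 0): focus=E path=0/0 depth=2 children=[] left=[] right=[] parent=O

Answer: E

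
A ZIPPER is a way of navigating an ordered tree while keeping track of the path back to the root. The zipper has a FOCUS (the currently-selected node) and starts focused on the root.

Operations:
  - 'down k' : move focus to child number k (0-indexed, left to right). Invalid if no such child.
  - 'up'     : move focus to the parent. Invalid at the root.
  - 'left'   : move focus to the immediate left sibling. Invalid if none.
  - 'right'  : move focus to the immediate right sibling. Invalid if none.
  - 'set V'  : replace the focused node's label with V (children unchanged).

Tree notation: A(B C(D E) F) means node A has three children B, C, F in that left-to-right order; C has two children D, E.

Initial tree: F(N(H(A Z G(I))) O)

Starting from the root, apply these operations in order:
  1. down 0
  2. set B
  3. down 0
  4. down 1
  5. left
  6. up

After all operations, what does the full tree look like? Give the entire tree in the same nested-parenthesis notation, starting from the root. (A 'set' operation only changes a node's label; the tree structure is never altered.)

Answer: F(B(H(A Z G(I))) O)

Derivation:
Step 1 (down 0): focus=N path=0 depth=1 children=['H'] left=[] right=['O'] parent=F
Step 2 (set B): focus=B path=0 depth=1 children=['H'] left=[] right=['O'] parent=F
Step 3 (down 0): focus=H path=0/0 depth=2 children=['A', 'Z', 'G'] left=[] right=[] parent=B
Step 4 (down 1): focus=Z path=0/0/1 depth=3 children=[] left=['A'] right=['G'] parent=H
Step 5 (left): focus=A path=0/0/0 depth=3 children=[] left=[] right=['Z', 'G'] parent=H
Step 6 (up): focus=H path=0/0 depth=2 children=['A', 'Z', 'G'] left=[] right=[] parent=B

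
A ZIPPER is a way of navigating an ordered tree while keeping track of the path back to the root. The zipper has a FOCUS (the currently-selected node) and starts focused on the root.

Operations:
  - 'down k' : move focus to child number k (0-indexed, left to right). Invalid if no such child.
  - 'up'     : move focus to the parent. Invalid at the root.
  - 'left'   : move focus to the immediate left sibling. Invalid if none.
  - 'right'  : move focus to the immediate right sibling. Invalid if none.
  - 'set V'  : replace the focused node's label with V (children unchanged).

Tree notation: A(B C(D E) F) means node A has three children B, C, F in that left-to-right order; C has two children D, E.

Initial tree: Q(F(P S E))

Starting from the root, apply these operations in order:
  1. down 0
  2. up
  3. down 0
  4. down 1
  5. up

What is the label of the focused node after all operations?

Step 1 (down 0): focus=F path=0 depth=1 children=['P', 'S', 'E'] left=[] right=[] parent=Q
Step 2 (up): focus=Q path=root depth=0 children=['F'] (at root)
Step 3 (down 0): focus=F path=0 depth=1 children=['P', 'S', 'E'] left=[] right=[] parent=Q
Step 4 (down 1): focus=S path=0/1 depth=2 children=[] left=['P'] right=['E'] parent=F
Step 5 (up): focus=F path=0 depth=1 children=['P', 'S', 'E'] left=[] right=[] parent=Q

Answer: F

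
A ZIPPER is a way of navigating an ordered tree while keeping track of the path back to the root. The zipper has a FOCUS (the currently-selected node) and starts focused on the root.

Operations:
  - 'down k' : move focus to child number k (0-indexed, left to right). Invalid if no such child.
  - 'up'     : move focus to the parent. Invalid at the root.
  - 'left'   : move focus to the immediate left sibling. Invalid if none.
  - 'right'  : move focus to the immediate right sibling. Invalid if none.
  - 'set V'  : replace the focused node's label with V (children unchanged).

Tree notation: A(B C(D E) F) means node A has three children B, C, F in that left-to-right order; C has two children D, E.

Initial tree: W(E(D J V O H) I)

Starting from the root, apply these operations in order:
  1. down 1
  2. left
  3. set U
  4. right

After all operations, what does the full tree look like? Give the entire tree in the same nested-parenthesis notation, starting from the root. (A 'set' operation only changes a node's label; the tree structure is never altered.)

Step 1 (down 1): focus=I path=1 depth=1 children=[] left=['E'] right=[] parent=W
Step 2 (left): focus=E path=0 depth=1 children=['D', 'J', 'V', 'O', 'H'] left=[] right=['I'] parent=W
Step 3 (set U): focus=U path=0 depth=1 children=['D', 'J', 'V', 'O', 'H'] left=[] right=['I'] parent=W
Step 4 (right): focus=I path=1 depth=1 children=[] left=['U'] right=[] parent=W

Answer: W(U(D J V O H) I)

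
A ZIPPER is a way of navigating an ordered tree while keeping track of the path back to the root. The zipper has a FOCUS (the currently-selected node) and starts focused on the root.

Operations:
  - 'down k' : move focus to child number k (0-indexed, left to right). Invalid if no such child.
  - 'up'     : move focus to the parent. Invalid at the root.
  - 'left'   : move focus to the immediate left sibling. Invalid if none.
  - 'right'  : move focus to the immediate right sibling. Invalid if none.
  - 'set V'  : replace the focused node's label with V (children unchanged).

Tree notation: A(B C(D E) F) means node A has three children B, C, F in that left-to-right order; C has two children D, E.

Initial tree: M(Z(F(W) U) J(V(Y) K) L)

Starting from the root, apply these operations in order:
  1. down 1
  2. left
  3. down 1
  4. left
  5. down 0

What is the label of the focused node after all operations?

Answer: W

Derivation:
Step 1 (down 1): focus=J path=1 depth=1 children=['V', 'K'] left=['Z'] right=['L'] parent=M
Step 2 (left): focus=Z path=0 depth=1 children=['F', 'U'] left=[] right=['J', 'L'] parent=M
Step 3 (down 1): focus=U path=0/1 depth=2 children=[] left=['F'] right=[] parent=Z
Step 4 (left): focus=F path=0/0 depth=2 children=['W'] left=[] right=['U'] parent=Z
Step 5 (down 0): focus=W path=0/0/0 depth=3 children=[] left=[] right=[] parent=F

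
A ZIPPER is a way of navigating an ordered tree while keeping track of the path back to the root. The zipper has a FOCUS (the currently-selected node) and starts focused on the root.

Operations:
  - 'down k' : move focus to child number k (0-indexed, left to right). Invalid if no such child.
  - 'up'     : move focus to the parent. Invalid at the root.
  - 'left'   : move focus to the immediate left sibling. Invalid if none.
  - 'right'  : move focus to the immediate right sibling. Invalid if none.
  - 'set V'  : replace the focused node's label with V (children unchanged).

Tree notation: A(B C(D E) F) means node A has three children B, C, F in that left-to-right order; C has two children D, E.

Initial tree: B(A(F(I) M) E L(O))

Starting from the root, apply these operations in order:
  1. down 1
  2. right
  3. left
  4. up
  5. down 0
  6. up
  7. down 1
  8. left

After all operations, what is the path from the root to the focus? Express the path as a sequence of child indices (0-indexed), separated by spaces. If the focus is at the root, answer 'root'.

Step 1 (down 1): focus=E path=1 depth=1 children=[] left=['A'] right=['L'] parent=B
Step 2 (right): focus=L path=2 depth=1 children=['O'] left=['A', 'E'] right=[] parent=B
Step 3 (left): focus=E path=1 depth=1 children=[] left=['A'] right=['L'] parent=B
Step 4 (up): focus=B path=root depth=0 children=['A', 'E', 'L'] (at root)
Step 5 (down 0): focus=A path=0 depth=1 children=['F', 'M'] left=[] right=['E', 'L'] parent=B
Step 6 (up): focus=B path=root depth=0 children=['A', 'E', 'L'] (at root)
Step 7 (down 1): focus=E path=1 depth=1 children=[] left=['A'] right=['L'] parent=B
Step 8 (left): focus=A path=0 depth=1 children=['F', 'M'] left=[] right=['E', 'L'] parent=B

Answer: 0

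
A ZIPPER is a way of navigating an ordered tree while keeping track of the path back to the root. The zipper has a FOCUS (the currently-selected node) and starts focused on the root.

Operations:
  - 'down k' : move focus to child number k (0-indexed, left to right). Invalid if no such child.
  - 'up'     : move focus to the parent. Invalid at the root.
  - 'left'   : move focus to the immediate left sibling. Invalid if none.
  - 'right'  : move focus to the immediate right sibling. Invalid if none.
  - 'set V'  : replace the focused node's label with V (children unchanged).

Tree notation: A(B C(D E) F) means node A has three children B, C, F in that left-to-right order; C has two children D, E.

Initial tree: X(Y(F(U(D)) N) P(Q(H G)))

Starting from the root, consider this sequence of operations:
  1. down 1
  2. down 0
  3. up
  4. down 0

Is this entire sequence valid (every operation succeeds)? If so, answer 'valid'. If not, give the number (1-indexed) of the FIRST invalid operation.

Step 1 (down 1): focus=P path=1 depth=1 children=['Q'] left=['Y'] right=[] parent=X
Step 2 (down 0): focus=Q path=1/0 depth=2 children=['H', 'G'] left=[] right=[] parent=P
Step 3 (up): focus=P path=1 depth=1 children=['Q'] left=['Y'] right=[] parent=X
Step 4 (down 0): focus=Q path=1/0 depth=2 children=['H', 'G'] left=[] right=[] parent=P

Answer: valid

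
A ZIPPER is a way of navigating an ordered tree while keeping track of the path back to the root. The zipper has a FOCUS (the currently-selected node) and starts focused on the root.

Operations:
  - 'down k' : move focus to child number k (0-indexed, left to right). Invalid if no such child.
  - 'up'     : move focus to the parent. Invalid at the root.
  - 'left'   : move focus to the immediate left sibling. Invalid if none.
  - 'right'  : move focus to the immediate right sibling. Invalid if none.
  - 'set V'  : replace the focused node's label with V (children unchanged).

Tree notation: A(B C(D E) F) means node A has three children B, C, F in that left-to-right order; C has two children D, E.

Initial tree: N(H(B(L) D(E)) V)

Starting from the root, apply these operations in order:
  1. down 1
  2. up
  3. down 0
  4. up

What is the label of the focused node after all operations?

Step 1 (down 1): focus=V path=1 depth=1 children=[] left=['H'] right=[] parent=N
Step 2 (up): focus=N path=root depth=0 children=['H', 'V'] (at root)
Step 3 (down 0): focus=H path=0 depth=1 children=['B', 'D'] left=[] right=['V'] parent=N
Step 4 (up): focus=N path=root depth=0 children=['H', 'V'] (at root)

Answer: N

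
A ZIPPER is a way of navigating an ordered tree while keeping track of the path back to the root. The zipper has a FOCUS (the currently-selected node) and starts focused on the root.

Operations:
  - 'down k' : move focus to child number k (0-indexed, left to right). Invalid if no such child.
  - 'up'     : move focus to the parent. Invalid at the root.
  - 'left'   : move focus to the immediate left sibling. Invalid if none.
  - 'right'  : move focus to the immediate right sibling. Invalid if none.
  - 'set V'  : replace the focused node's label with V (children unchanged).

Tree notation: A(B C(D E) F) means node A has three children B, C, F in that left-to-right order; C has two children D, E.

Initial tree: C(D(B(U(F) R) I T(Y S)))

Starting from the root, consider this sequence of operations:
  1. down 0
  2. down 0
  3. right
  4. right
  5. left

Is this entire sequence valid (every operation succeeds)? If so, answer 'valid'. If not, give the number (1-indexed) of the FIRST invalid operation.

Step 1 (down 0): focus=D path=0 depth=1 children=['B', 'I', 'T'] left=[] right=[] parent=C
Step 2 (down 0): focus=B path=0/0 depth=2 children=['U', 'R'] left=[] right=['I', 'T'] parent=D
Step 3 (right): focus=I path=0/1 depth=2 children=[] left=['B'] right=['T'] parent=D
Step 4 (right): focus=T path=0/2 depth=2 children=['Y', 'S'] left=['B', 'I'] right=[] parent=D
Step 5 (left): focus=I path=0/1 depth=2 children=[] left=['B'] right=['T'] parent=D

Answer: valid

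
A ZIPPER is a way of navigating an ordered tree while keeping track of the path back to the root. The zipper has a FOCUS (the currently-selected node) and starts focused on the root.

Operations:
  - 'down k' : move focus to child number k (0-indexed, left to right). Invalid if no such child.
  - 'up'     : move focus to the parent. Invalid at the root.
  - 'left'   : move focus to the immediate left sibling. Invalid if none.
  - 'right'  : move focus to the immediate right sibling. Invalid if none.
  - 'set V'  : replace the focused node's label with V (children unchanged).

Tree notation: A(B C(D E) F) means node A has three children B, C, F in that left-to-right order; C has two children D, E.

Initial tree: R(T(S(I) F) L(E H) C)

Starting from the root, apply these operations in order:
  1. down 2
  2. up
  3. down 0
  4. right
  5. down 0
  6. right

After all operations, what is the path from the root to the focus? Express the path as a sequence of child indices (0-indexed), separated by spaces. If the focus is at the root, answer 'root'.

Step 1 (down 2): focus=C path=2 depth=1 children=[] left=['T', 'L'] right=[] parent=R
Step 2 (up): focus=R path=root depth=0 children=['T', 'L', 'C'] (at root)
Step 3 (down 0): focus=T path=0 depth=1 children=['S', 'F'] left=[] right=['L', 'C'] parent=R
Step 4 (right): focus=L path=1 depth=1 children=['E', 'H'] left=['T'] right=['C'] parent=R
Step 5 (down 0): focus=E path=1/0 depth=2 children=[] left=[] right=['H'] parent=L
Step 6 (right): focus=H path=1/1 depth=2 children=[] left=['E'] right=[] parent=L

Answer: 1 1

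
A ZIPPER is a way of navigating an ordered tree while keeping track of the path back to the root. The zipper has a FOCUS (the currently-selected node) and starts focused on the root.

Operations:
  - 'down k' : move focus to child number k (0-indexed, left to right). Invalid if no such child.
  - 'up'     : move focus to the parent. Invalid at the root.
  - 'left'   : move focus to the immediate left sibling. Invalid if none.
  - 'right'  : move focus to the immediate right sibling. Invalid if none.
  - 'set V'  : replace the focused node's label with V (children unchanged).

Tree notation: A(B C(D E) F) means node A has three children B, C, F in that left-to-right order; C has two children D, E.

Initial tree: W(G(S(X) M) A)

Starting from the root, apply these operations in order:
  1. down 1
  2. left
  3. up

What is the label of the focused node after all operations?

Answer: W

Derivation:
Step 1 (down 1): focus=A path=1 depth=1 children=[] left=['G'] right=[] parent=W
Step 2 (left): focus=G path=0 depth=1 children=['S', 'M'] left=[] right=['A'] parent=W
Step 3 (up): focus=W path=root depth=0 children=['G', 'A'] (at root)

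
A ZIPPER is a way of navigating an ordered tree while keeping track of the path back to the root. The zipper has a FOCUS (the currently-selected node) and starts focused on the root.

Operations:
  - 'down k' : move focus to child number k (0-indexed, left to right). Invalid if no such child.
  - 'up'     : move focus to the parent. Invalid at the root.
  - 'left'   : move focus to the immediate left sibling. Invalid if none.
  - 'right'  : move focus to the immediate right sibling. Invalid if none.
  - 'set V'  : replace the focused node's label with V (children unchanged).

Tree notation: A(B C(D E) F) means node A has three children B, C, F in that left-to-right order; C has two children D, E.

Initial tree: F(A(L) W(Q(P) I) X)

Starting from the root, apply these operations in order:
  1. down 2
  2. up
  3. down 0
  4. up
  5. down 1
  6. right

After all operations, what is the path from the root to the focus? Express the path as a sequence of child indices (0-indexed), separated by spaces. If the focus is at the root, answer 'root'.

Step 1 (down 2): focus=X path=2 depth=1 children=[] left=['A', 'W'] right=[] parent=F
Step 2 (up): focus=F path=root depth=0 children=['A', 'W', 'X'] (at root)
Step 3 (down 0): focus=A path=0 depth=1 children=['L'] left=[] right=['W', 'X'] parent=F
Step 4 (up): focus=F path=root depth=0 children=['A', 'W', 'X'] (at root)
Step 5 (down 1): focus=W path=1 depth=1 children=['Q', 'I'] left=['A'] right=['X'] parent=F
Step 6 (right): focus=X path=2 depth=1 children=[] left=['A', 'W'] right=[] parent=F

Answer: 2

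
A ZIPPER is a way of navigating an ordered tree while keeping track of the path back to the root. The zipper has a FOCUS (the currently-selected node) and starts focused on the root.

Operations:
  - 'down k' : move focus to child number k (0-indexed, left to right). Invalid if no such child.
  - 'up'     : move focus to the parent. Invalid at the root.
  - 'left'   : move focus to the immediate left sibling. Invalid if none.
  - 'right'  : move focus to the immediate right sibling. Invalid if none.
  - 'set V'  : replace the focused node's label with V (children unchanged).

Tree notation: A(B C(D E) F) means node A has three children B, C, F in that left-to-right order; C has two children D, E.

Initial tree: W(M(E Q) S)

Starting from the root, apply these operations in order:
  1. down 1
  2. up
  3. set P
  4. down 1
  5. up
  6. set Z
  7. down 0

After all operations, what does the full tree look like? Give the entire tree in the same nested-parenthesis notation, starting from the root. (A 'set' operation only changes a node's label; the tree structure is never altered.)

Answer: Z(M(E Q) S)

Derivation:
Step 1 (down 1): focus=S path=1 depth=1 children=[] left=['M'] right=[] parent=W
Step 2 (up): focus=W path=root depth=0 children=['M', 'S'] (at root)
Step 3 (set P): focus=P path=root depth=0 children=['M', 'S'] (at root)
Step 4 (down 1): focus=S path=1 depth=1 children=[] left=['M'] right=[] parent=P
Step 5 (up): focus=P path=root depth=0 children=['M', 'S'] (at root)
Step 6 (set Z): focus=Z path=root depth=0 children=['M', 'S'] (at root)
Step 7 (down 0): focus=M path=0 depth=1 children=['E', 'Q'] left=[] right=['S'] parent=Z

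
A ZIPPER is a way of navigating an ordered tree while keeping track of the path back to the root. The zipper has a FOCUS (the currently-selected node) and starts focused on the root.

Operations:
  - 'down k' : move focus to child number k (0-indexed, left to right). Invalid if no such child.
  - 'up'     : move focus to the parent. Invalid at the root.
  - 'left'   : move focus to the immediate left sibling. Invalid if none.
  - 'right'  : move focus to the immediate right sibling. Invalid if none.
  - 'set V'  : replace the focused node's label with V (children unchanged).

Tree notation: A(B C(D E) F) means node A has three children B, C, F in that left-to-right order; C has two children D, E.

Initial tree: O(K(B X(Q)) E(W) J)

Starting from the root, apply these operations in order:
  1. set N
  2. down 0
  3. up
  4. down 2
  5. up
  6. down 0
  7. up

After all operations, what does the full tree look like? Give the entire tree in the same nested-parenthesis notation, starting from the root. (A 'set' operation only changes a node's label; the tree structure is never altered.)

Answer: N(K(B X(Q)) E(W) J)

Derivation:
Step 1 (set N): focus=N path=root depth=0 children=['K', 'E', 'J'] (at root)
Step 2 (down 0): focus=K path=0 depth=1 children=['B', 'X'] left=[] right=['E', 'J'] parent=N
Step 3 (up): focus=N path=root depth=0 children=['K', 'E', 'J'] (at root)
Step 4 (down 2): focus=J path=2 depth=1 children=[] left=['K', 'E'] right=[] parent=N
Step 5 (up): focus=N path=root depth=0 children=['K', 'E', 'J'] (at root)
Step 6 (down 0): focus=K path=0 depth=1 children=['B', 'X'] left=[] right=['E', 'J'] parent=N
Step 7 (up): focus=N path=root depth=0 children=['K', 'E', 'J'] (at root)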